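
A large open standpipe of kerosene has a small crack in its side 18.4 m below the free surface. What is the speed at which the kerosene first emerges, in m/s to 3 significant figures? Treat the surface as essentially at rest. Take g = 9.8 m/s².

19.0 m/s

Bernoulli from surface to hole (P equal, v_surface ≈ 0): v = √(2gh) = √(2×9.8×18.4) = 19.0 m/s.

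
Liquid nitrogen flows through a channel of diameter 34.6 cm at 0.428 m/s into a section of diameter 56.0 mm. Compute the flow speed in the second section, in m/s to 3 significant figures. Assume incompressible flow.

By continuity, v₂ = v₁·A₁/A₂ = 0.428·(940/24.6) = 16.3 m/s.

v₂ ≈ 16.3 m/s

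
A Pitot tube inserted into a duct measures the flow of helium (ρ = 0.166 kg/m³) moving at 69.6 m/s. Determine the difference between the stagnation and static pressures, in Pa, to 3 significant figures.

ΔP = 402 Pa

The dynamic pressure equals the rise in static pressure at the stagnation point: ΔP = ½ρv².
ΔP = ½·0.166·69.6² = 402 Pa.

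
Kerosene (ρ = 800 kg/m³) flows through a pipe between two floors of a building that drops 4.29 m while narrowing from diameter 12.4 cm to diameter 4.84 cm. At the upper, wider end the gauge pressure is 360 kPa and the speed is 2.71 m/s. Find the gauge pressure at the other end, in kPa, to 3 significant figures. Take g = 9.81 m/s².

Mass conservation (A₁v₁ = A₂v₂) gives v₂ = 2.71 × 121/18.4 = 17.8 m/s.
Energy conservation along the streamline gives P₂ = P₁ − ½ρ(v₂² − v₁²) − ρg(h₂ − h₁).
P₂ = 360000 + ½·800·(2.71² − 17.8²) − 800·9.81·(−4.29) = 360000 + (-124000) − (-33700) = 270000 Pa.

P₂ ≈ 270 kPa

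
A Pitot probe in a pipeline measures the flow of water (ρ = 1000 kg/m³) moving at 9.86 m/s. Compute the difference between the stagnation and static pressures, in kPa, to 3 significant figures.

At the stagnation point the flow is brought to rest, so Bernoulli gives P_stag − P_static = ½ρv².
ΔP = ½·1000·9.86² = 48600 Pa.

ΔP ≈ 48.6 kPa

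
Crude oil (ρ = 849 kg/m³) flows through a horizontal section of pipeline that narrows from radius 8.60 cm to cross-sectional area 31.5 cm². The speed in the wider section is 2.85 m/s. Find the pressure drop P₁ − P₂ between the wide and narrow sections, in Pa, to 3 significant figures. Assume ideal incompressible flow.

By continuity, v₂ = v₁·A₁/A₂ = 2.85·(232/31.5) = 21.0 m/s.
With no height change, Bernoulli's equation is P₁ + ½ρv₁² = P₂ + ½ρv₂².
P₁ − P₂ = ½·849·(21.0² − 2.85²) = ½·849·434 = 184000 Pa.

184000 Pa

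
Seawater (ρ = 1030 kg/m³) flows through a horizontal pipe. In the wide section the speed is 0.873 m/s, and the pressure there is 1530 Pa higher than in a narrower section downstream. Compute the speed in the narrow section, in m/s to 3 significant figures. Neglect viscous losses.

Along the level pipe P + ½ρv² is conserved, hence v₂² = v₁² + 2(P₁ − P₂)/ρ.
v₂ = √(0.873² + 2·1530/1030) = √(0.762 + 2.97) = 1.93 m/s.

v₂ ≈ 1.93 m/s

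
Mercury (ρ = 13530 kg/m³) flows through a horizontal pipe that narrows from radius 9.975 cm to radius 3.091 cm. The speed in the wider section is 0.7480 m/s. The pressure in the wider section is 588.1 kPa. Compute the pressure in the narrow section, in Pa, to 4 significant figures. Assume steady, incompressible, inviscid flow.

Mass conservation (A₁v₁ = A₂v₂) gives v₂ = 0.7480 × 312.6/30.02 = 7.790 m/s.
The pipe is horizontal, so Bernoulli reduces to P₁ + ½ρv₁² = P₂ + ½ρv₂².
P₂ = P₁ − ½ρ(v₂² − v₁²) = 588100 − ½·13530·(7.790² − 0.7480²) = 588100 − 406700 = 181400 Pa.

181400 Pa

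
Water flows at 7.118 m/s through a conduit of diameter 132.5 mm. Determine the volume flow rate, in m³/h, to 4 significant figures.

Q = A·v = 0.01379 m² × 7.118 m/s = 0.09815 m³/s.
Converting: 0.09815 m³/s × 3600 = 353.3 m³/h.

Q ≈ 353.3 m³/h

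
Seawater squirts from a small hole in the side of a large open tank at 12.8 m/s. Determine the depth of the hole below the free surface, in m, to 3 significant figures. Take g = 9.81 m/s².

For a small hole in a large open tank, ½v² = gh, giving h = v²/(2g).
h = 12.8²/(2·9.81) = 164/19.62 = 8.35 m.

h = 8.35 m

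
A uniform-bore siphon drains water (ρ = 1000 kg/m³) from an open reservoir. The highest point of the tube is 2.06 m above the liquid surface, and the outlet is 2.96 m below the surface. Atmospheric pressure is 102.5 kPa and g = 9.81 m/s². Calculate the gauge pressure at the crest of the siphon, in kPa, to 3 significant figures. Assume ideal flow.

P_gauge = -49.2 kPa

The outlet speed comes from Torricelli: v = √(2g·2.96) = 7.62 m/s.
With constant cross-section the crest speed equals v; applying Bernoulli from the surface up to the crest, P_top = P_atm − ½ρv² − ρg·h_top.
P_top = 102500 − ½·1000·7.62² − 1000·9.81·2.06 = 53300 Pa. So P_gauge = P_top − P_atm = -49200 Pa.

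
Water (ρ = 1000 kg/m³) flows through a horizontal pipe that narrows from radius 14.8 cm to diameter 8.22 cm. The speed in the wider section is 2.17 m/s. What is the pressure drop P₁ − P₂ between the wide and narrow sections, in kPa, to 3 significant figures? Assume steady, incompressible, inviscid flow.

The volume flow rate is constant, so v₂ = (A₁/A₂)v₁ = (688/53.1)·2.17 = 28.1 m/s.
Bernoulli (h₁ = h₂): P₁ − P₂ = ½ρ(v₂² − v₁²).
P₁ − P₂ = ½·1000·(28.1² − 2.17²) = ½·1000·787 = 394000 Pa.

ΔP = 394 kPa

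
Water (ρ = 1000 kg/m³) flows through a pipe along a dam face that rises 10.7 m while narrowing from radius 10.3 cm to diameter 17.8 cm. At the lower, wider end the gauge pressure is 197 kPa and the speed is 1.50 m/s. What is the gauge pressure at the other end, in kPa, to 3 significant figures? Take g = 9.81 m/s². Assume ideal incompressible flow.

By continuity, v₂ = v₁·A₁/A₂ = 1.50·(333/249) = 2.01 m/s.
Energy conservation along the streamline gives P₂ = P₁ − ½ρ(v₂² − v₁²) − ρg(h₂ − h₁).
P₂ = 197000 + ½·1000·(1.50² − 2.01²) − 1000·9.81·(+10.7) = 197000 + (-893) − (105000) = 91100 Pa.

P₂ ≈ 91.1 kPa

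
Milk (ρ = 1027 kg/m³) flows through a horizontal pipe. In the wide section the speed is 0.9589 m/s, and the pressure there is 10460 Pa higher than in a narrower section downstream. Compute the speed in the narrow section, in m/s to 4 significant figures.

Along the level pipe P + ½ρv² is conserved, hence v₂² = v₁² + 2(P₁ − P₂)/ρ.
v₂ = √(0.9589² + 2·10460/1027) = √(0.9195 + 20.37) = 4.614 m/s.

v₂ = 4.614 m/s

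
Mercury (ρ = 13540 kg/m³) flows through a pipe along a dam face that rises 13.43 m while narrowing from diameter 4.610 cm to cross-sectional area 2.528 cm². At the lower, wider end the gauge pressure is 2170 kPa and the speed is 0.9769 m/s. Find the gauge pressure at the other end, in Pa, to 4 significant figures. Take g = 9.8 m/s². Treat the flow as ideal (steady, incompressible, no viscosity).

By continuity, v₂ = v₁·A₁/A₂ = 0.9769·(16.69/2.528) = 6.450 m/s.
Applying Bernoulli between the two ends and solving for P₂: P₂ = P₁ + ½ρ(v₁² − v₂²) − ρgΔh.
P₂ = 2170000 + ½·13540·(0.9769² − 6.450²) − 13540·9.8·(+13.43) = 2170000 + (-275200) − (1782000) = 112800 Pa.

P₂ = 112800 Pa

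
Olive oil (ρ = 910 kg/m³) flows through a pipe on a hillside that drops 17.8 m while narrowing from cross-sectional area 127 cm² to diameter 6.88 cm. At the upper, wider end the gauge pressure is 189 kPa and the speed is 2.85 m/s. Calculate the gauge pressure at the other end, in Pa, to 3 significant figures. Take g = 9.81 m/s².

By continuity, v₂ = v₁·A₁/A₂ = 2.85·(127/37.2) = 9.74 m/s.
Energy conservation along the streamline gives P₂ = P₁ − ½ρ(v₂² − v₁²) − ρg(h₂ − h₁).
P₂ = 189000 + ½·910·(2.85² − 9.74²) − 910·9.81·(−17.8) = 189000 + (-39400) − (-159000) = 308000 Pa.

P₂ ≈ 308000 Pa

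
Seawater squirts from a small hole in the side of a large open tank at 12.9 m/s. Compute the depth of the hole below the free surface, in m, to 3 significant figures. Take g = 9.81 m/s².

h = 8.48 m

For a small hole in a large open tank, ½v² = gh, giving h = v²/(2g).
h = 12.9²/(2·9.81) = 166/19.62 = 8.48 m.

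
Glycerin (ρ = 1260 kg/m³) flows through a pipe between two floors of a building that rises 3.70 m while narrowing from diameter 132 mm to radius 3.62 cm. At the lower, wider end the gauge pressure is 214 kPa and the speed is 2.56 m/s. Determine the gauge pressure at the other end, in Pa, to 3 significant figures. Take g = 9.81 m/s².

The volume flow rate is constant, so v₂ = (A₁/A₂)v₁ = (137/41.2)·2.56 = 8.51 m/s.
Bernoulli: P₁ + ½ρv₁² + ρg h₁ = P₂ + ½ρv₂² + ρg h₂, so P₂ = P₁ + ½ρ(v₁² − v₂²) − ρg(h₂ − h₁).
P₂ = 214000 + ½·1260·(2.56² − 8.51²) − 1260·9.81·(+3.70) = 214000 + (-41500) − (45700) = 127000 Pa.

P₂ ≈ 127000 Pa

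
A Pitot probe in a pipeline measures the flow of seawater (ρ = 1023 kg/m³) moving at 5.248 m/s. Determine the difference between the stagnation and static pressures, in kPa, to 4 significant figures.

ΔP = 14.09 kPa

At the stagnation point the flow is brought to rest, so Bernoulli gives P_stag − P_static = ½ρv².
ΔP = ½·1023·5.248² = 14090 Pa.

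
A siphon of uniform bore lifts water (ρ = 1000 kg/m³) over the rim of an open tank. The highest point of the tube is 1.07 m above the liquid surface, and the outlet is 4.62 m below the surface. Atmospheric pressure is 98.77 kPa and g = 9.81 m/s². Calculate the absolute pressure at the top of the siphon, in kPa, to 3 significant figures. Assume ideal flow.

P_top = 43.0 kPa

The outlet speed comes from Torricelli: v = √(2g·4.62) = 9.52 m/s.
Continuity keeps v the same throughout the tube; from surface to crest, P_atm + 0 = P_top + ½ρv² + ρg·h_top.
P_top = 98770 − ½·1000·9.52² − 1000·9.81·1.07 = 43000 Pa.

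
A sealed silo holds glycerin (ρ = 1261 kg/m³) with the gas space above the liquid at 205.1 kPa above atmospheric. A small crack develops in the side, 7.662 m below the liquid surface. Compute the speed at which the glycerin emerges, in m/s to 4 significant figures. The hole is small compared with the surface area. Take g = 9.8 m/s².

v ≈ 21.81 m/s

Take point 1 at the surface (v₁ ≈ 0) and point 2 at the hole (at atmospheric pressure). Bernoulli: P₁ + ρg h = P_atm + ½ρv₂².
With P₁ − P_atm = 205100 Pa, v₂ = √(2gh + 2ΔP/ρ) = √(2·9.8·7.662 + 2·205100/1261) = 21.81 m/s.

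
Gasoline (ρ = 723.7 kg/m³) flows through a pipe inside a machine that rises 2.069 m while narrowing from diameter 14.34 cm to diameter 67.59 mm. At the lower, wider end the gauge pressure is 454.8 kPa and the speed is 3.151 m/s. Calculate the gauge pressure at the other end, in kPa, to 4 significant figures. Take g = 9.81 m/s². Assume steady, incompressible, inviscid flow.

The volume flow rate is constant, so v₂ = (A₁/A₂)v₁ = (161.5/35.88)·3.151 = 14.18 m/s.
Energy conservation along the streamline gives P₂ = P₁ − ½ρ(v₂² − v₁²) − ρg(h₂ − h₁).
P₂ = 454800 + ½·723.7·(3.151² − 14.18²) − 723.7·9.81·(+2.069) = 454800 + (-69200) − (14690) = 370900 Pa.

P₂ ≈ 370.9 kPa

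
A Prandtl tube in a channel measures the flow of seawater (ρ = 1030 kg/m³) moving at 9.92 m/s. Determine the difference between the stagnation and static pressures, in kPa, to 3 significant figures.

ΔP = 50.7 kPa

Bernoulli between the free stream and the stagnation point: ½ρv² = P_stag − P_static.
ΔP = ½·1030·9.92² = 50700 Pa.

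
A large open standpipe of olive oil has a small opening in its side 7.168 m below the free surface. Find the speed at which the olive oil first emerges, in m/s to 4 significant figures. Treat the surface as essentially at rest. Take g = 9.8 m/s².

Bernoulli from surface to hole (P equal, v_surface ≈ 0): v = √(2gh) = √(2×9.8×7.168) = 11.85 m/s.

v ≈ 11.85 m/s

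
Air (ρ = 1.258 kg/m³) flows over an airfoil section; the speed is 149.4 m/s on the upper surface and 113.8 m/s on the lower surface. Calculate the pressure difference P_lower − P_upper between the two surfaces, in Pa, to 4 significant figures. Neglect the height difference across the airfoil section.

ΔP ≈ 5894 Pa

The pressure is lower where the speed is higher: ΔP = ½ρ(v_up² − v_low²).
ΔP = ½·1.258·(149.4² − 113.8²) = 5894 Pa.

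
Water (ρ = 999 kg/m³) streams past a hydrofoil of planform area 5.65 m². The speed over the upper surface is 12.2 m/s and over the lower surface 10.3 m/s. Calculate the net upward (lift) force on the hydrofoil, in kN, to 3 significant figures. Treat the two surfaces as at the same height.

The faster flow above has the lower pressure; Bernoulli (same height) gives ΔP = ½ρ(v_up² − v_low²).
ΔP = ½·999·(12.2² − 10.3²) = 21400 Pa.
Lift = ΔP · A = 21400 × 5.65 = 121000 N.

F ≈ 121 kN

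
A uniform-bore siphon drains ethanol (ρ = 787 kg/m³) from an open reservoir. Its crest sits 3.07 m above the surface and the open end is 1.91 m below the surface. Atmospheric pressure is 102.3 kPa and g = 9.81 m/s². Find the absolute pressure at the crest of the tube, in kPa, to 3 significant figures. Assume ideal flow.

Bernoulli surface→outlet gives ½v² = g·h_out, so v = √(2·9.81·1.91) = 6.12 m/s.
With constant cross-section the crest speed equals v; applying Bernoulli from the surface up to the crest, P_top = P_atm − ½ρv² − ρg·h_top.
P_top = 102300 − ½·787·6.12² − 787·9.81·3.07 = 63900 Pa.

P_top ≈ 63.9 kPa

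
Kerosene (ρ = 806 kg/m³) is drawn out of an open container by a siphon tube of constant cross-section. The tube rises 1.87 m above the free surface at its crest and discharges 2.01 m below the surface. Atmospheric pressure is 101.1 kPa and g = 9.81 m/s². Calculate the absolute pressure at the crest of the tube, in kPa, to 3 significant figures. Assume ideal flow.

From the surface to the outlet (both open to atmosphere, surface at rest): v = √(2g·h_out) = √(2·9.81·2.01) = 6.28 m/s.
With constant cross-section the crest speed equals v; applying Bernoulli from the surface up to the crest, P_top = P_atm − ½ρv² − ρg·h_top.
P_top = 101100 − ½·806·6.28² − 806·9.81·1.87 = 70400 Pa.

P_top ≈ 70.4 kPa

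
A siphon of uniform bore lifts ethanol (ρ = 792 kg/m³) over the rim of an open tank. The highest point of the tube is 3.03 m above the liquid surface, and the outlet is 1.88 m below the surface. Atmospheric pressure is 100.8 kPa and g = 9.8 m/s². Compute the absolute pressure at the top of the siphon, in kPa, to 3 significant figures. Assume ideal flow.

The outlet speed comes from Torricelli: v = √(2g·1.88) = 6.07 m/s.
The bore is uniform, so the speed at the crest is the same v. Bernoulli surface→crest: P_atm = P_top + ½ρv² + ρg·h_top.
P_top = 100800 − ½·792·6.07² − 792·9.8·3.03 = 62700 Pa.

P_top ≈ 62.7 kPa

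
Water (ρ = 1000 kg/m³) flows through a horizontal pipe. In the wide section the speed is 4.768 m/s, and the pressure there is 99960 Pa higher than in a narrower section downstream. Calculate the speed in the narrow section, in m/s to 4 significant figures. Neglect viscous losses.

14.92 m/s

Along the level pipe P + ½ρv² is conserved, hence v₂² = v₁² + 2(P₁ − P₂)/ρ.
v₂ = √(4.768² + 2·99960/1000) = √(22.73 + 199.9) = 14.92 m/s.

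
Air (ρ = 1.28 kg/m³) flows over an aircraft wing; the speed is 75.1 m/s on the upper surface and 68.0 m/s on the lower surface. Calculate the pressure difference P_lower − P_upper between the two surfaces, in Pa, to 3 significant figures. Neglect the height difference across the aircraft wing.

ΔP ≈ 650 Pa

With negligible Δh, P + ½ρv² is constant, so P_low − P_up = ½ρ(v_up² − v_low²).
ΔP = ½·1.28·(75.1² − 68.0²) = 650 Pa.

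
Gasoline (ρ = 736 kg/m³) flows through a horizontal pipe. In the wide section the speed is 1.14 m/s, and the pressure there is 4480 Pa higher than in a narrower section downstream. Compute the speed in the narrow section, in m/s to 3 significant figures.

v₂ ≈ 3.67 m/s

Horizontal Bernoulli: P₁ + ½ρv₁² = P₂ + ½ρv₂², so v₂² = v₁² + 2(P₁ − P₂)/ρ.
v₂ = √(1.14² + 2·4480/736) = √(1.30 + 12.2) = 3.67 m/s.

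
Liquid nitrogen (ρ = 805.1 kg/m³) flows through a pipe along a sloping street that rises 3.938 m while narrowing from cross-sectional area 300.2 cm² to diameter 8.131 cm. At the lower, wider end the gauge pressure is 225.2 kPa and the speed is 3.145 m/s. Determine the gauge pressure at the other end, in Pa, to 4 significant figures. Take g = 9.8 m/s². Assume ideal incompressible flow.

P₂ ≈ 65030 Pa

Mass conservation (A₁v₁ = A₂v₂) gives v₂ = 3.145 × 300.2/51.93 = 18.18 m/s.
Bernoulli: P₁ + ½ρv₁² + ρg h₁ = P₂ + ½ρv₂² + ρg h₂, so P₂ = P₁ + ½ρ(v₁² − v₂²) − ρg(h₂ − h₁).
P₂ = 225200 + ½·805.1·(3.145² − 18.18²) − 805.1·9.8·(+3.938) = 225200 + (-129100) − (31070) = 65030 Pa.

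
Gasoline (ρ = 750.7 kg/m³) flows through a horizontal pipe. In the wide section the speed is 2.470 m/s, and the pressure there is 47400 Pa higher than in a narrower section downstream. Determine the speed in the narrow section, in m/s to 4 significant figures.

Horizontal Bernoulli: P₁ + ½ρv₁² = P₂ + ½ρv₂², so v₂² = v₁² + 2(P₁ − P₂)/ρ.
v₂ = √(2.470² + 2·47400/750.7) = √(6.101 + 126.3) = 11.51 m/s.

v₂ = 11.51 m/s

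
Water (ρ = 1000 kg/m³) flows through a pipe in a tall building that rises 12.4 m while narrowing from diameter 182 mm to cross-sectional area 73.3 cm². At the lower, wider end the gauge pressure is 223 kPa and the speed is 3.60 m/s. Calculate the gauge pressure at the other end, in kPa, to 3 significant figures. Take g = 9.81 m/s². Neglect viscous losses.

By continuity, v₂ = v₁·A₁/A₂ = 3.60·(260/73.3) = 12.8 m/s.
Energy conservation along the streamline gives P₂ = P₁ − ½ρ(v₂² − v₁²) − ρg(h₂ − h₁).
P₂ = 223000 + ½·1000·(3.60² − 12.8²) − 1000·9.81·(+12.4) = 223000 + (-75100) − (122000) = 26200 Pa.

P₂ = 26.2 kPa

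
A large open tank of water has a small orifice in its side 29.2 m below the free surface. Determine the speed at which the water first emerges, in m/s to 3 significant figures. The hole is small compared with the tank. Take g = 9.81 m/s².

Bernoulli from surface to hole (P equal, v_surface ≈ 0): v = √(2gh) = √(2×9.81×29.2) = 23.9 m/s.

v ≈ 23.9 m/s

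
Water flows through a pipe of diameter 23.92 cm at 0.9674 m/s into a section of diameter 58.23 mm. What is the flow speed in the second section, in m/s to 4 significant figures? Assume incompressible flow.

Mass conservation (A₁v₁ = A₂v₂) gives v₂ = 0.9674 × 449.4/26.63 = 16.32 m/s.

v₂ ≈ 16.32 m/s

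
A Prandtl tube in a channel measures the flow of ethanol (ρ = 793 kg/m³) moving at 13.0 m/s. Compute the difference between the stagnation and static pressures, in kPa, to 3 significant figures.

67.0 kPa

At the stagnation point the flow is brought to rest, so Bernoulli gives P_stag − P_static = ½ρv².
ΔP = ½·793·13.0² = 67000 Pa.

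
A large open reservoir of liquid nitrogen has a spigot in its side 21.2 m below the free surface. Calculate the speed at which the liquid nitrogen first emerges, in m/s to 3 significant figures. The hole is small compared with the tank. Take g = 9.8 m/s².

Torricelli's result v = √(2gh) gives v = √(2·9.8·21.2) = 20.4 m/s.

v = 20.4 m/s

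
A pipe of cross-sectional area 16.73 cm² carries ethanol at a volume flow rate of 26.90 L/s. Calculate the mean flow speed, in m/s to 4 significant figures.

Q = 26.90 L/s = 0.02690 m³/s.
v = Q/A = 0.02690 / 0.001673 = 16.08 m/s.

v = 16.08 m/s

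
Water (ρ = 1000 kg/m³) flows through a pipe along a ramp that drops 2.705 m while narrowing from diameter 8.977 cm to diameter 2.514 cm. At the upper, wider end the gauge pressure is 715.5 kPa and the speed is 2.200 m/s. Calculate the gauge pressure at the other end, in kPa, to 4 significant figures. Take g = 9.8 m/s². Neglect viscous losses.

Continuity gives A₁v₁ = A₂v₂, so v₂ = (63.29 cm²)/(4.964 cm²) × 2.200 m/s = 28.05 m/s.
Applying Bernoulli between the two ends and solving for P₂: P₂ = P₁ + ½ρ(v₁² − v₂²) − ρgΔh.
P₂ = 715500 + ½·1000·(2.200² − 28.05²) − 1000·9.8·(−2.705) = 715500 + (-391000) − (-26510) = 351000 Pa.

P₂ = 351.0 kPa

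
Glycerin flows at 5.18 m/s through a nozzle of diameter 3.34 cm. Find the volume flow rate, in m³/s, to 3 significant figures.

Q = A·v = 0.000876 m² × 5.18 m/s = 0.00454 m³/s.

0.00454 m³/s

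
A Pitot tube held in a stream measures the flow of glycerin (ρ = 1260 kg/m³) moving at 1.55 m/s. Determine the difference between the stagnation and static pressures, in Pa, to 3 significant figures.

Bernoulli between the free stream and the stagnation point: ½ρv² = P_stag − P_static.
ΔP = ½·1260·1.55² = 1510 Pa.

1510 Pa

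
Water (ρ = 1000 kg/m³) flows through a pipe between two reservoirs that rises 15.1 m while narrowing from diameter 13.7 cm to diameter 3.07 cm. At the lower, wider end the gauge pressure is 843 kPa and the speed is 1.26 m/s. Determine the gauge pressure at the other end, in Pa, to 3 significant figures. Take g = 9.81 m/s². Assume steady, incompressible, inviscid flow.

By continuity, v₂ = v₁·A₁/A₂ = 1.26·(147/7.40) = 25.1 m/s.
Applying Bernoulli between the two ends and solving for P₂: P₂ = P₁ + ½ρ(v₁² − v₂²) − ρgΔh.
P₂ = 843000 + ½·1000·(1.26² − 25.1²) − 1000·9.81·(+15.1) = 843000 + (-314000) − (148000) = 381000 Pa.

381000 Pa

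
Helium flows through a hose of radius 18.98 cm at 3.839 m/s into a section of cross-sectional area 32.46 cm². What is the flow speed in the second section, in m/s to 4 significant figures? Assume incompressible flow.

The volume flow rate is constant, so v₂ = (A₁/A₂)v₁ = (1132/32.46)·3.839 = 133.8 m/s.

133.8 m/s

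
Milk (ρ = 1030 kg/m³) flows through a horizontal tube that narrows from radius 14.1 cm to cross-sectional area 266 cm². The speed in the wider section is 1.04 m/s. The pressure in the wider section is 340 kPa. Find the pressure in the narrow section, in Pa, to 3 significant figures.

P₂ = 337000 Pa

Continuity gives A₁v₁ = A₂v₂, so v₂ = (625 cm²)/(266 cm²) × 1.04 m/s = 2.44 m/s.
With no height change, Bernoulli's equation is P₁ + ½ρv₁² = P₂ + ½ρv₂².
P₂ = P₁ − ½ρ(v₂² − v₁²) = 340000 − ½·1030·(2.44² − 1.04²) = 340000 − 2510 = 337000 Pa.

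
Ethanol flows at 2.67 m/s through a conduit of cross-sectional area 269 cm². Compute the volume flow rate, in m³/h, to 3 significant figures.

Q = A·v = 0.0269 m² × 2.67 m/s = 0.0718 m³/s.
Converting: 0.0718 m³/s × 3600 = 259 m³/h.

Q ≈ 259 m³/h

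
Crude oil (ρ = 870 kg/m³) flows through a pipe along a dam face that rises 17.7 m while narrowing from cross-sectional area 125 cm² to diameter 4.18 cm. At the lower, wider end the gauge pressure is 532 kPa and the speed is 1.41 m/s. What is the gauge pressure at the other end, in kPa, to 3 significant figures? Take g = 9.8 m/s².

310 kPa

The volume flow rate is constant, so v₂ = (A₁/A₂)v₁ = (125/13.7)·1.41 = 12.8 m/s.
Bernoulli: P₁ + ½ρv₁² + ρg h₁ = P₂ + ½ρv₂² + ρg h₂, so P₂ = P₁ + ½ρ(v₁² − v₂²) − ρg(h₂ − h₁).
P₂ = 532000 + ½·870·(1.41² − 12.8²) − 870·9.8·(+17.7) = 532000 + (-70900) − (151000) = 310000 Pa.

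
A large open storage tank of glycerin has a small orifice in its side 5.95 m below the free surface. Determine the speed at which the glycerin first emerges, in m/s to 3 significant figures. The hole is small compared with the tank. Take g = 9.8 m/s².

With the surface at rest and both surface and jet at atmospheric pressure, Bernoulli gives ρg h = ½ρv², so v = √(2gh) = √(2·9.8·5.95) = 10.8 m/s.

10.8 m/s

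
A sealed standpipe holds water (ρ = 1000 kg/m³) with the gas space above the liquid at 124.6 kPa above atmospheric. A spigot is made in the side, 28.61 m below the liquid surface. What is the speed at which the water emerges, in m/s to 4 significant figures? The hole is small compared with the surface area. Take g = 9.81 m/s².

Take point 1 at the surface (v₁ ≈ 0) and point 2 at the hole (at atmospheric pressure). Bernoulli: P₁ + ρg h = P_atm + ½ρv₂².
With P₁ − P_atm = 124600 Pa, v₂ = √(2gh + 2ΔP/ρ) = √(2·9.81·28.61 + 2·124600/1000) = 28.47 m/s.

v ≈ 28.47 m/s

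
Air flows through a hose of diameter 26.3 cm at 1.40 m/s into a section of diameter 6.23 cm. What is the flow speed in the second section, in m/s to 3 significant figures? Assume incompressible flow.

By continuity, v₂ = v₁·A₁/A₂ = 1.40·(543/30.5) = 24.9 m/s.

v₂ ≈ 24.9 m/s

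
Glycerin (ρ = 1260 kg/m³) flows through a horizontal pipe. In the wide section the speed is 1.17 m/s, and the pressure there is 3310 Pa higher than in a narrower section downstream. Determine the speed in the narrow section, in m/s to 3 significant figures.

Along the level pipe P + ½ρv² is conserved, hence v₂² = v₁² + 2(P₁ − P₂)/ρ.
v₂ = √(1.17² + 2·3310/1260) = √(1.37 + 5.25) = 2.57 m/s.

v₂ ≈ 2.57 m/s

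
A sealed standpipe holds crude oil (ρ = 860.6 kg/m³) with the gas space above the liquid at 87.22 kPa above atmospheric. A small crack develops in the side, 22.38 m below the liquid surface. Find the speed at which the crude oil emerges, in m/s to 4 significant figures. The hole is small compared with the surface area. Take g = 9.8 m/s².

v = 25.32 m/s

Take point 1 at the surface (v₁ ≈ 0) and point 2 at the hole (at atmospheric pressure). Bernoulli: P₁ + ρg h = P_atm + ½ρv₂².
With P₁ − P_atm = 87220 Pa, v₂ = √(2gh + 2ΔP/ρ) = √(2·9.8·22.38 + 2·87220/860.6) = 25.32 m/s.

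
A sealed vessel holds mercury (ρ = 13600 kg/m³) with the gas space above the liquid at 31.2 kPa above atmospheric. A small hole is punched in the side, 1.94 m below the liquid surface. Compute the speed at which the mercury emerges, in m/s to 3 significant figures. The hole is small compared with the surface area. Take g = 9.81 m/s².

Take point 1 at the surface (v₁ ≈ 0) and point 2 at the hole (at atmospheric pressure). Bernoulli: P₁ + ρg h = P_atm + ½ρv₂².
With P₁ − P_atm = 31200 Pa, v₂ = √(2gh + 2ΔP/ρ) = √(2·9.81·1.94 + 2·31200/13600) = 6.53 m/s.

v ≈ 6.53 m/s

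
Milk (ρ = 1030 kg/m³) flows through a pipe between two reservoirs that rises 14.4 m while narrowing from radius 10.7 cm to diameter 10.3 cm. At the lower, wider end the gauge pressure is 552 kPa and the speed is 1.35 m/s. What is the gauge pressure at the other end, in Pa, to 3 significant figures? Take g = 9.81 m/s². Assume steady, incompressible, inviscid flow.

P₂ = 390000 Pa

Mass conservation (A₁v₁ = A₂v₂) gives v₂ = 1.35 × 360/83.3 = 5.83 m/s.
Energy conservation along the streamline gives P₂ = P₁ − ½ρ(v₂² − v₁²) − ρg(h₂ − h₁).
P₂ = 552000 + ½·1030·(1.35² − 5.83²) − 1030·9.81·(+14.4) = 552000 + (-16600) − (146000) = 390000 Pa.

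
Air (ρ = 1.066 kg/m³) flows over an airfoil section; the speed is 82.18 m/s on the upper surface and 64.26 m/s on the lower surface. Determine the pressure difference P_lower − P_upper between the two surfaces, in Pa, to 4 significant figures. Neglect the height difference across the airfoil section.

ΔP ≈ 1399 Pa

Bernoulli (same height): P_lower − P_upper = ½ρ(v_upper² − v_lower²).
ΔP = ½·1.066·(82.18² − 64.26²) = 1399 Pa.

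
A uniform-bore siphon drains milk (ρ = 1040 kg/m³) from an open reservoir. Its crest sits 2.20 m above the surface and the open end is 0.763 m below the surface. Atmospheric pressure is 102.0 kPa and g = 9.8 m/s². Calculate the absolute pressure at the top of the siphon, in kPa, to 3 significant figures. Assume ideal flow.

From the surface to the outlet (both open to atmosphere, surface at rest): v = √(2g·h_out) = √(2·9.8·0.763) = 3.87 m/s.
The bore is uniform, so the speed at the crest is the same v. Bernoulli surface→crest: P_atm = P_top + ½ρv² + ρg·h_top.
P_top = 102000 − ½·1040·3.87² − 1040·9.8·2.20 = 71800 Pa.

P_top = 71.8 kPa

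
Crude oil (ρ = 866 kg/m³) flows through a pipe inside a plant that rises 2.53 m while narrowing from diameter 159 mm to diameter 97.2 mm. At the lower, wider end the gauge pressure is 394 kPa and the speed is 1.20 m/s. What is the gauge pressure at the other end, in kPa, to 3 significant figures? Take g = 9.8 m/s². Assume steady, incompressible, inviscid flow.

P₂ ≈ 369 kPa

The volume flow rate is constant, so v₂ = (A₁/A₂)v₁ = (199/74.2)·1.20 = 3.21 m/s.
Energy conservation along the streamline gives P₂ = P₁ − ½ρ(v₂² − v₁²) − ρg(h₂ − h₁).
P₂ = 394000 + ½·866·(1.20² − 3.21²) − 866·9.8·(+2.53) = 394000 + (-3840) − (21500) = 369000 Pa.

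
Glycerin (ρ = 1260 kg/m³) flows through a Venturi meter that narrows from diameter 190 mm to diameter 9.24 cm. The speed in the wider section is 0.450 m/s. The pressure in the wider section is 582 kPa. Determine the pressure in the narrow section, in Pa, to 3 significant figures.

Continuity gives A₁v₁ = A₂v₂, so v₂ = (284 cm²)/(67.1 cm²) × 0.450 m/s = 1.90 m/s.
With no height change, Bernoulli's equation is P₁ + ½ρv₁² = P₂ + ½ρv₂².
P₂ = P₁ − ½ρ(v₂² − v₁²) = 582000 − ½·1260·(1.90² − 0.450²) = 582000 − 2150 = 580000 Pa.

P₂ ≈ 580000 Pa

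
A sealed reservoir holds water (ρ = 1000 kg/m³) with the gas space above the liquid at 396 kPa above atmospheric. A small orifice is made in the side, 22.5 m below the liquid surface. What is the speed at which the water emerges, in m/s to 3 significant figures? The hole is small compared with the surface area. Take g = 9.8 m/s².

v ≈ 35.1 m/s

Take point 1 at the surface (v₁ ≈ 0) and point 2 at the hole (at atmospheric pressure). Bernoulli: P₁ + ρg h = P_atm + ½ρv₂².
With P₁ − P_atm = 396000 Pa, v₂ = √(2gh + 2ΔP/ρ) = √(2·9.8·22.5 + 2·396000/1000) = 35.1 m/s.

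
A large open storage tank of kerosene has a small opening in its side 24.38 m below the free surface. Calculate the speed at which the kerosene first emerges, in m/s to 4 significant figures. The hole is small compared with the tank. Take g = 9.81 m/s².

The surface is effectively still and both ends are open, so ½v² = gh and v = √(2·9.81·24.38) = 21.87 m/s.

v = 21.87 m/s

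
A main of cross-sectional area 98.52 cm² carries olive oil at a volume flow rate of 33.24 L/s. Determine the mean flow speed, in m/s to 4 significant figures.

Q = 33.24 L/s = 0.03324 m³/s.
v = Q/A = 0.03324 / 0.009852 = 3.374 m/s.

3.374 m/s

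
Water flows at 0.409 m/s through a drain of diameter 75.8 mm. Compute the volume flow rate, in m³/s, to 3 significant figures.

Q = A·v = 0.00451 m² × 0.409 m/s = 0.00185 m³/s.

Q ≈ 0.00185 m³/s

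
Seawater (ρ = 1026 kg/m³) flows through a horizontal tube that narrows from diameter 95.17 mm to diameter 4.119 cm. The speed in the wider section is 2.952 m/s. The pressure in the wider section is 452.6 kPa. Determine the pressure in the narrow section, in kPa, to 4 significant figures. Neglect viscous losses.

The volume flow rate is constant, so v₂ = (A₁/A₂)v₁ = (71.14/13.33)·2.952 = 15.76 m/s.
With no height change, Bernoulli's equation is P₁ + ½ρv₁² = P₂ + ½ρv₂².
P₂ = P₁ − ½ρ(v₂² − v₁²) = 452600 − ½·1026·(15.76² − 2.952²) = 452600 − 122900 = 329700 Pa.

P₂ ≈ 329.7 kPa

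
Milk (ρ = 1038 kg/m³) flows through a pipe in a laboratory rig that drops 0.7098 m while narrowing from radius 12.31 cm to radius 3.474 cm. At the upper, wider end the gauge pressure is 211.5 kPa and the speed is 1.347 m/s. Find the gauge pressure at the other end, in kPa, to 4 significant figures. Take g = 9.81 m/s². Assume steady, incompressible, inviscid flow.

The volume flow rate is constant, so v₂ = (A₁/A₂)v₁ = (476.1/37.91)·1.347 = 16.91 m/s.
Applying Bernoulli between the two ends and solving for P₂: P₂ = P₁ + ½ρ(v₁² − v₂²) − ρgΔh.
P₂ = 211500 + ½·1038·(1.347² − 16.91²) − 1038·9.81·(−0.7098) = 211500 + (-147500) − (-7228) = 71210 Pa.

P₂ ≈ 71.21 kPa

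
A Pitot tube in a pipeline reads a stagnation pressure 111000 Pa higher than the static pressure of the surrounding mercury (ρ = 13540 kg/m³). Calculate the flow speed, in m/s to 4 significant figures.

The dynamic pressure equals the rise in static pressure at the stagnation point: ΔP = ½ρv².
v = √(2ΔP/ρ) = √(2·111000/13540) = 4.049 m/s.

v ≈ 4.049 m/s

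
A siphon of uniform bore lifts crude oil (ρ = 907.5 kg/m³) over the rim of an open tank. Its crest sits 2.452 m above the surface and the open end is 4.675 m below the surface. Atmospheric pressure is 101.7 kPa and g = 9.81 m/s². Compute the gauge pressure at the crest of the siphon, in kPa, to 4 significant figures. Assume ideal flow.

P_gauge ≈ -63.45 kPa

From the surface to the outlet (both open to atmosphere, surface at rest): v = √(2g·h_out) = √(2·9.81·4.675) = 9.577 m/s.
Continuity keeps v the same throughout the tube; from surface to crest, P_atm + 0 = P_top + ½ρv² + ρg·h_top.
P_top = 101700 − ½·907.5·9.577² − 907.5·9.81·2.452 = 38250 Pa. So P_gauge = P_top − P_atm = -63450 Pa.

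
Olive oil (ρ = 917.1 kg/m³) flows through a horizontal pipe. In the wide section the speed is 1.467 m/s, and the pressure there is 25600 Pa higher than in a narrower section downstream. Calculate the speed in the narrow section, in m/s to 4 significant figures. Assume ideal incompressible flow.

v₂ ≈ 7.614 m/s

Horizontal Bernoulli: P₁ + ½ρv₁² = P₂ + ½ρv₂², so v₂² = v₁² + 2(P₁ − P₂)/ρ.
v₂ = √(1.467² + 2·25600/917.1) = √(2.152 + 55.83) = 7.614 m/s.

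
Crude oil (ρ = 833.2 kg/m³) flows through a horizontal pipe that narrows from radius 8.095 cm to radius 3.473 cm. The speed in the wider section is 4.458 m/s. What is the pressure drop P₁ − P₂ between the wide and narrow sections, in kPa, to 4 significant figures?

Mass conservation (A₁v₁ = A₂v₂) gives v₂ = 4.458 × 205.9/37.89 = 24.22 m/s.
Bernoulli (h₁ = h₂): P₁ − P₂ = ½ρ(v₂² − v₁²).
P₁ − P₂ = ½·833.2·(24.22² − 4.458²) = ½·833.2·566.7 = 236100 Pa.

ΔP = 236.1 kPa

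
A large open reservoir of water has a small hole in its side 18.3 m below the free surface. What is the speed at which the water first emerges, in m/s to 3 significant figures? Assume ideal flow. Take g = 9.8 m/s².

18.9 m/s

The surface is effectively still and both ends are open, so ½v² = gh and v = √(2·9.8·18.3) = 18.9 m/s.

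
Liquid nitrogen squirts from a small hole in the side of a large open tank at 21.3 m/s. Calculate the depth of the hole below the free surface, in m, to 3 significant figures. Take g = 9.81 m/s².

Inverting v = √(2gh) gives h = v² / 2g.
h = 21.3²/(2·9.81) = 454/19.62 = 23.1 m.

h = 23.1 m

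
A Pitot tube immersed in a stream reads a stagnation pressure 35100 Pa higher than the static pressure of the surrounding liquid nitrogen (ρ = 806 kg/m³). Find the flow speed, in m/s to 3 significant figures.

The dynamic pressure equals the rise in static pressure at the stagnation point: ΔP = ½ρv².
v = √(2ΔP/ρ) = √(2·35100/806) = 9.33 m/s.

v ≈ 9.33 m/s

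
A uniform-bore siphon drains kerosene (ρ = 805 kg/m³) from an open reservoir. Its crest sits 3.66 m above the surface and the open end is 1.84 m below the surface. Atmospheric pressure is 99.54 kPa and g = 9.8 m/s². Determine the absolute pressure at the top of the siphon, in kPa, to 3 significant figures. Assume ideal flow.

Bernoulli surface→outlet gives ½v² = g·h_out, so v = √(2·9.8·1.84) = 6.01 m/s.
Continuity keeps v the same throughout the tube; from surface to crest, P_atm + 0 = P_top + ½ρv² + ρg·h_top.
P_top = 99540 − ½·805·6.01² − 805·9.8·3.66 = 56200 Pa.

P_top ≈ 56.2 kPa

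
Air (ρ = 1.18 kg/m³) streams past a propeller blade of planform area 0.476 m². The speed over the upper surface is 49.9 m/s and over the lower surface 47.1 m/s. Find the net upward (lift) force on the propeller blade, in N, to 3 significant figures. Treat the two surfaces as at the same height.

76.3 N

From P + ½ρv² = const at equal height, P_low − P_up = ½ρ(v_up² − v_low²).
ΔP = ½·1.18·(49.9² − 47.1²) = 160 Pa.
Lift = ΔP · A = 160 × 0.476 = 76.3 N.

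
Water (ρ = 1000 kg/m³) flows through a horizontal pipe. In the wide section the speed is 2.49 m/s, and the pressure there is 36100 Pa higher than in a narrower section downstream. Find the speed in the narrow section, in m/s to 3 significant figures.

Along the level pipe P + ½ρv² is conserved, hence v₂² = v₁² + 2(P₁ − P₂)/ρ.
v₂ = √(2.49² + 2·36100/1000) = √(6.20 + 72.2) = 8.85 m/s.

v₂ = 8.85 m/s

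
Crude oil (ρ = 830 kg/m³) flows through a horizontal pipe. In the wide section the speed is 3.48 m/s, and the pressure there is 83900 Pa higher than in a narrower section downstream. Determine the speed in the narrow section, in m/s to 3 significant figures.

v₂ ≈ 14.6 m/s

With h₁ = h₂, rearranging Bernoulli gives v₂ = √(v₁² + 2ΔP/ρ).
v₂ = √(3.48² + 2·83900/830) = √(12.1 + 202) = 14.6 m/s.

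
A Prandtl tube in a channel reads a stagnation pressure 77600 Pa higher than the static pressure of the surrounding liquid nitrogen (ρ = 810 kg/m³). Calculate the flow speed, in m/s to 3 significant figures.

Bernoulli between the free stream and the stagnation point: ½ρv² = P_stag − P_static.
v = √(2ΔP/ρ) = √(2·77600/810) = 13.8 m/s.

v ≈ 13.8 m/s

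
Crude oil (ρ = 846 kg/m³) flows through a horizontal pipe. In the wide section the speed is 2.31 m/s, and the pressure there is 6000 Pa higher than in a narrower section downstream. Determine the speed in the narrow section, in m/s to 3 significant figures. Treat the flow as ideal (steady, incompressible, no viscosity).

Horizontal Bernoulli: P₁ + ½ρv₁² = P₂ + ½ρv₂², so v₂² = v₁² + 2(P₁ − P₂)/ρ.
v₂ = √(2.31² + 2·6000/846) = √(5.34 + 14.2) = 4.42 m/s.

v₂ = 4.42 m/s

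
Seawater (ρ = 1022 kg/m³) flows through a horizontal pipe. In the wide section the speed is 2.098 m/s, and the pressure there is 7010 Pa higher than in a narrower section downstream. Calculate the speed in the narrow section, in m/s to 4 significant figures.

Horizontal Bernoulli: P₁ + ½ρv₁² = P₂ + ½ρv₂², so v₂² = v₁² + 2(P₁ − P₂)/ρ.
v₂ = √(2.098² + 2·7010/1022) = √(4.402 + 13.72) = 4.257 m/s.

v₂ = 4.257 m/s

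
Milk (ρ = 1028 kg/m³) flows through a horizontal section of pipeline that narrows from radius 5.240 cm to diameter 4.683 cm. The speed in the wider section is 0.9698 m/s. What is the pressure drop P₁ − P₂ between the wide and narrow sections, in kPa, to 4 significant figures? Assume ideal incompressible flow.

ΔP ≈ 11.64 kPa

Mass conservation (A₁v₁ = A₂v₂) gives v₂ = 0.9698 × 86.26/17.22 = 4.857 m/s.
Along the horizontal streamline, P + ½ρv² is constant.
P₁ − P₂ = ½·1028·(4.857² − 0.9698²) = ½·1028·22.65 = 11640 Pa.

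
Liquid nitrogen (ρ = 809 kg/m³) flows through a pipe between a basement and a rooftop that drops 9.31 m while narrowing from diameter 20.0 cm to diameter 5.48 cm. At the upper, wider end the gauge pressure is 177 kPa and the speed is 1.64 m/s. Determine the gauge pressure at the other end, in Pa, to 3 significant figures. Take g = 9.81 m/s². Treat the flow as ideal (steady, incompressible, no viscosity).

P₂ ≈ 59000 Pa

The volume flow rate is constant, so v₂ = (A₁/A₂)v₁ = (314/23.6)·1.64 = 21.8 m/s.
Applying Bernoulli between the two ends and solving for P₂: P₂ = P₁ + ½ρ(v₁² − v₂²) − ρgΔh.
P₂ = 177000 + ½·809·(1.64² − 21.8²) − 809·9.81·(−9.31) = 177000 + (-192000) − (-73900) = 59000 Pa.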